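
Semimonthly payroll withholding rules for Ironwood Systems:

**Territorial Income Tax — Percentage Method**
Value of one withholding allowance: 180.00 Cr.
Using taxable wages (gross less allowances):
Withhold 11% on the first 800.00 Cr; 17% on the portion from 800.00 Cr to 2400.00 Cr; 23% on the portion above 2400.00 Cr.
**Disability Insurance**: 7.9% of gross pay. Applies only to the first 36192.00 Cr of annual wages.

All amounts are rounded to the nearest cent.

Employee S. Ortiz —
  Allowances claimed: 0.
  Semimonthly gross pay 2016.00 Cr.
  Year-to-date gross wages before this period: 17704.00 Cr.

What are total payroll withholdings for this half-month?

453.98 Cr

Territorial Income Tax: taxable = 2016.00 Cr
  88.00 Cr + 17% × (2016.00 Cr − 800.00 Cr) = 88.00 Cr + 17% × 1216.00 Cr = 294.72 Cr
Disability Insurance: 7.9% × 2016.00 Cr = 159.26 Cr
Total: 294.72 Cr + 159.26 Cr = 453.98 Cr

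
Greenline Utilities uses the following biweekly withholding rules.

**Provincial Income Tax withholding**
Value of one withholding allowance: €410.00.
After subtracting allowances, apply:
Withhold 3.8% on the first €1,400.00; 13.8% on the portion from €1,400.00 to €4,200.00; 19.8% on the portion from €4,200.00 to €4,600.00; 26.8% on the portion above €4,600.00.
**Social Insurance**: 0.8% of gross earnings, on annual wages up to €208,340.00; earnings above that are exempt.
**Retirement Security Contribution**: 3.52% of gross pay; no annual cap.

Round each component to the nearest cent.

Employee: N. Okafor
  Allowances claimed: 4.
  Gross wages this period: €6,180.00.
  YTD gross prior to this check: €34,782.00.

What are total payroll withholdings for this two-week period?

€773.90

Provincial Income Tax: taxable = €6,180.00 − 4×€410.00 = €4,540.00
  €439.60 + 19.8% × (€4,540.00 − €4,200.00) = €439.60 + 19.8% × €340.00 = €506.92
Social Insurance: 0.8% × €6,180.00 = €49.44
Retirement Security Contribution: 3.52% × €6,180.00 = €217.54
Total: €506.92 + €49.44 + €217.54 = €773.90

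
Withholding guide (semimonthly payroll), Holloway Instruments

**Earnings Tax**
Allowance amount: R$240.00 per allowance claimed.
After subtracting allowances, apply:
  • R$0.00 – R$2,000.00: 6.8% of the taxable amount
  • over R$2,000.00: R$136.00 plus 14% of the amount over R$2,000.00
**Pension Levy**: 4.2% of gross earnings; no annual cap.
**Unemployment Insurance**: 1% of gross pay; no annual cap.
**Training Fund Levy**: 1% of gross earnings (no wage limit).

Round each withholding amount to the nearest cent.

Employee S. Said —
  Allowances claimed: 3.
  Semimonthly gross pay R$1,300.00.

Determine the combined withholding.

Earnings Tax: taxable = R$1,300.00 − 3×R$240.00 = R$580.00
  6.8% × R$580.00 = R$39.44
Pension Levy: 4.2% × R$1,300.00 = R$54.60
Unemployment Insurance: 1% × R$1,300.00 = R$13.00
Training Fund Levy: 1% × R$1,300.00 = R$13.00
Total: R$39.44 + R$54.60 + R$13.00 + R$13.00 = R$120.04

R$120.04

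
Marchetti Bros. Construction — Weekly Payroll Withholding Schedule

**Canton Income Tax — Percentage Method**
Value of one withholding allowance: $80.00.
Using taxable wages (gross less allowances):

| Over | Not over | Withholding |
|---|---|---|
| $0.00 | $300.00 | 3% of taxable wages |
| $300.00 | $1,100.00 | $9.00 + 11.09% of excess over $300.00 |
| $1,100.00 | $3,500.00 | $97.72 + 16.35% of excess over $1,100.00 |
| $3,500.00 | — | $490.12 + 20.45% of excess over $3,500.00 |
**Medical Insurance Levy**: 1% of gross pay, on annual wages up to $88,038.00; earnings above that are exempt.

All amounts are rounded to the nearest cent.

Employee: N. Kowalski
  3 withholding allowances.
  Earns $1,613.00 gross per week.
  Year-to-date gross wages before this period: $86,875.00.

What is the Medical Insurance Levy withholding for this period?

$11.63

Medical Insurance Levy: cap $88,038.00 − YTD $86,875.00 = $1,163.00 subject; 1% × $1,163.00 = $11.63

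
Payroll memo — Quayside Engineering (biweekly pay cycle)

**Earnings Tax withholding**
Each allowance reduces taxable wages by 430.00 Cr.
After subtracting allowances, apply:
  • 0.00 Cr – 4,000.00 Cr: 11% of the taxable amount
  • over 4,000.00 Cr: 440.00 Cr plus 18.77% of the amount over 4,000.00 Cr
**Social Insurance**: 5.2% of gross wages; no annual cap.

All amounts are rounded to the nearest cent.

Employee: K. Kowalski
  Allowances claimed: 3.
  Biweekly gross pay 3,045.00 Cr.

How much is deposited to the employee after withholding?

Earnings Tax: taxable = 3,045.00 Cr − 3×430.00 Cr = 1,755.00 Cr
  11% × 1,755.00 Cr = 193.05 Cr
Social Insurance: 5.2% × 3,045.00 Cr = 158.34 Cr
Total withheld: 193.05 Cr + 158.34 Cr = 351.39 Cr
Net pay: 3,045.00 Cr − 351.39 Cr = 2,693.61 Cr

2,693.61 Cr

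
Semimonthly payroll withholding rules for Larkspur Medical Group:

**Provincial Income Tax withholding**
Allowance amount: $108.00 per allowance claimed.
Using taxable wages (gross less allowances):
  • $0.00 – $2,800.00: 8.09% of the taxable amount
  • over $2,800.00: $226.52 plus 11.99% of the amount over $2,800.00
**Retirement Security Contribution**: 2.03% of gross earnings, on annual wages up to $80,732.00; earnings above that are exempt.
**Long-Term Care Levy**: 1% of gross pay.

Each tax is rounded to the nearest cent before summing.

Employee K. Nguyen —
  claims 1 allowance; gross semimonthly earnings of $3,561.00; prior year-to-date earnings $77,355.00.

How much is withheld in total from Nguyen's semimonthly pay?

Provincial Income Tax: taxable = $3,561.00 − 1×$108.00 = $3,453.00
  $226.52 + 11.99% × ($3,453.00 − $2,800.00) = $226.52 + 11.99% × $653.00 = $304.81
Retirement Security Contribution: cap $80,732.00 − YTD $77,355.00 = $3,377.00 subject; 2.03% × $3,377.00 = $68.55
Long-Term Care Levy: 1% × $3,561.00 = $35.61
Total: $304.81 + $68.55 + $35.61 = $408.97

$408.97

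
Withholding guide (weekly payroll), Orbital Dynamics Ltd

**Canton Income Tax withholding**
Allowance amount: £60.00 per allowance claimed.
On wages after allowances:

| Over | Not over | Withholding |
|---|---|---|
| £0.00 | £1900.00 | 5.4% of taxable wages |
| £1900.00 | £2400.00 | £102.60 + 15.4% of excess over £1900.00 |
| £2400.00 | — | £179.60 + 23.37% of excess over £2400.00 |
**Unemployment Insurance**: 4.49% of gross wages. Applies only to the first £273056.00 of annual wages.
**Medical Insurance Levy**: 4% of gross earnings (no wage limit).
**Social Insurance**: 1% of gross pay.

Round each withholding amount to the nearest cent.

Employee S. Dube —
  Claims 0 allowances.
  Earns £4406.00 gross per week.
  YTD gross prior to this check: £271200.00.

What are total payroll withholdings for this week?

Canton Income Tax: taxable = £4406.00
  £179.60 + 23.37% × (£4406.00 − £2400.00) = £179.60 + 23.37% × £2006.00 = £648.40
Unemployment Insurance: cap £273056.00 − YTD £271200.00 = £1856.00 subject; 4.49% × £1856.00 = £83.33
Medical Insurance Levy: 4% × £4406.00 = £176.24
Social Insurance: 1% × £4406.00 = £44.06
Total: £648.40 + £83.33 + £176.24 + £44.06 = £952.03

£952.03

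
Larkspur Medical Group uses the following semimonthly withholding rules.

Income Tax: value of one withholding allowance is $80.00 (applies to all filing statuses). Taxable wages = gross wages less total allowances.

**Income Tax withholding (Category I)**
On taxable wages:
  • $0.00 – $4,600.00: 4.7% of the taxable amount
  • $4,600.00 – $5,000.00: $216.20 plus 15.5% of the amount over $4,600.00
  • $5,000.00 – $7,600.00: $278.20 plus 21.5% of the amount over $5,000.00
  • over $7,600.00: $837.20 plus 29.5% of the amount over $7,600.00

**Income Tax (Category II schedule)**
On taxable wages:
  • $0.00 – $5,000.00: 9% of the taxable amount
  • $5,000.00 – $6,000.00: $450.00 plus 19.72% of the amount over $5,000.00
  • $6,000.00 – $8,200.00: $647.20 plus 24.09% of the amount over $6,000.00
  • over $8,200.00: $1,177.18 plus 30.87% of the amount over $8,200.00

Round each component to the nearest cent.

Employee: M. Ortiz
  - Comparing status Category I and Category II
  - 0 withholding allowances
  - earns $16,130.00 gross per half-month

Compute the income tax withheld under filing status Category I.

Income Tax (Category I): taxable = $16,130.00
  $837.20 + 29.5% × ($16,130.00 − $7,600.00) = $837.20 + 29.5% × $8,530.00 = $3,353.55

$3,353.55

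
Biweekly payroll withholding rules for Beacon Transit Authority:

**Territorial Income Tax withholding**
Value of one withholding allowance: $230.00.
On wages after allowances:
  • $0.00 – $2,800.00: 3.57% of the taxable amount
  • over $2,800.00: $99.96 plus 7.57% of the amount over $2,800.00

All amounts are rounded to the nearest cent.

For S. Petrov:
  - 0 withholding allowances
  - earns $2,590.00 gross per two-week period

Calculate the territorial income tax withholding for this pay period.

$92.46

Territorial Income Tax: taxable = $2,590.00
  3.57% × $2,590.00 = $92.46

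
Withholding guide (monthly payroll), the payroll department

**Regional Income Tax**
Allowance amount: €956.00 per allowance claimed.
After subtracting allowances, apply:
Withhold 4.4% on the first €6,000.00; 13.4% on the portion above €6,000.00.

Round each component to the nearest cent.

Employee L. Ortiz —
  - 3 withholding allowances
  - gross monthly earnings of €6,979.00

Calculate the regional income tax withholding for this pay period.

Regional Income Tax: taxable = €6,979.00 − 3×€956.00 = €4,111.00
  4.4% × €4,111.00 = €180.88

€180.88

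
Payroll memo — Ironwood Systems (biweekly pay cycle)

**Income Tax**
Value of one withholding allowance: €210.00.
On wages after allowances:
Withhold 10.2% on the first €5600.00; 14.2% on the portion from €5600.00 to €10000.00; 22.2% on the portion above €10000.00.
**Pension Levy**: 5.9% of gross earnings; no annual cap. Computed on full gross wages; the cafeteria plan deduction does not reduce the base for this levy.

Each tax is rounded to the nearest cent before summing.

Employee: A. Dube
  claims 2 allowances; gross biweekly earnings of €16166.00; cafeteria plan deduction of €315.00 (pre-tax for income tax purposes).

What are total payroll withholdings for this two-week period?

Income Tax: taxable = €16166.00 − €315.00 − 2×€210.00 = €15431.00
  €1196.00 + 22.2% × (€15431.00 − €10000.00) = €1196.00 + 22.2% × €5431.00 = €2401.68
Pension Levy: 5.9% × €16166.00 = €953.79
Total: €2401.68 + €953.79 = €3355.47

€3355.47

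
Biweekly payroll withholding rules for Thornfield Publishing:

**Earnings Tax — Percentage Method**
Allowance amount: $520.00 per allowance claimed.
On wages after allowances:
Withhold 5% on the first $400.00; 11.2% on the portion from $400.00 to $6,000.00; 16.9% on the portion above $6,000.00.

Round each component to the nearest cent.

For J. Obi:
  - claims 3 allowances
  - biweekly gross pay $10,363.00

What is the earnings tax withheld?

$1,120.91

Earnings Tax: taxable = $10,363.00 − 3×$520.00 = $8,803.00
  $647.20 + 16.9% × ($8,803.00 − $6,000.00) = $647.20 + 16.9% × $2,803.00 = $1,120.91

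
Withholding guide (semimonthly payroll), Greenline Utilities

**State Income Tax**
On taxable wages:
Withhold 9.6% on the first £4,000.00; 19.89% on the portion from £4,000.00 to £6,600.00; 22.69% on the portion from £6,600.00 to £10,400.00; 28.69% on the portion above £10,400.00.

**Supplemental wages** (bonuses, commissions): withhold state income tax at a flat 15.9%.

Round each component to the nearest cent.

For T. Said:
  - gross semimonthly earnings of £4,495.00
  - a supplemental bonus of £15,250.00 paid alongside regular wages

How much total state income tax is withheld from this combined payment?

State Income Tax: taxable = £4,495.00
  £384.00 + 19.89% × (£4,495.00 − £4,000.00) = £384.00 + 19.89% × £495.00 = £482.46
Supplemental (15.9% flat on bonus): 15.9% × £15,250.00 = £2,424.75
Total state income tax: £482.46 + £2,424.75 = £2,907.21

£2,907.21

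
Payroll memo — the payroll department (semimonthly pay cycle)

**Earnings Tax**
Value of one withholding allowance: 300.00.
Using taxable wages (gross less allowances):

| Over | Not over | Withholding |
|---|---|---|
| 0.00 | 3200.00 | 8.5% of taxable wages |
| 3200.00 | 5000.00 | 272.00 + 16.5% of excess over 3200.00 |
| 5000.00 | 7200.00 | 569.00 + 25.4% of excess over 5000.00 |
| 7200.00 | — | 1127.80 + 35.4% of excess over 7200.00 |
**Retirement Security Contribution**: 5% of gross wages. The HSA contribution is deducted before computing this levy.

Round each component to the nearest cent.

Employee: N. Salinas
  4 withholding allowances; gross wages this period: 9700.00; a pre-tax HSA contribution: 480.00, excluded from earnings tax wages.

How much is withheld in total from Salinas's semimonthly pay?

1879.08

Earnings Tax: taxable = 9700.00 − 480.00 − 4×300.00 = 8020.00
  1127.80 + 35.4% × (8020.00 − 7200.00) = 1127.80 + 35.4% × 820.00 = 1418.08
Retirement Security Contribution: 5% × 9220.00 = 461.00
Total: 1418.08 + 461.00 = 1879.08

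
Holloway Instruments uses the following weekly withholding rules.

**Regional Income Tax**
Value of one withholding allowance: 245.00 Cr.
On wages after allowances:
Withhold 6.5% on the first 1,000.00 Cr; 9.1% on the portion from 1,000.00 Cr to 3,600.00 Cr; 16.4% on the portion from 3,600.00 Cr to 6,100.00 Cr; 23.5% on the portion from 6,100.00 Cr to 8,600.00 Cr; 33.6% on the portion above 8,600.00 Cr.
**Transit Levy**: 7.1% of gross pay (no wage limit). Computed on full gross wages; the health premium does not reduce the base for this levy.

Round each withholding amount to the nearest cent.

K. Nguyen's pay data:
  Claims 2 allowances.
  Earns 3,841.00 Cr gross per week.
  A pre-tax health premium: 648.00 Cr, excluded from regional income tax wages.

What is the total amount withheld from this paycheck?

492.68 Cr

Regional Income Tax: taxable = 3,841.00 Cr − 648.00 Cr − 2×245.00 Cr = 2,703.00 Cr
  65.00 Cr + 9.1% × (2,703.00 Cr − 1,000.00 Cr) = 65.00 Cr + 9.1% × 1,703.00 Cr = 219.97 Cr
Transit Levy: 7.1% × 3,841.00 Cr = 272.71 Cr
Total: 219.97 Cr + 272.71 Cr = 492.68 Cr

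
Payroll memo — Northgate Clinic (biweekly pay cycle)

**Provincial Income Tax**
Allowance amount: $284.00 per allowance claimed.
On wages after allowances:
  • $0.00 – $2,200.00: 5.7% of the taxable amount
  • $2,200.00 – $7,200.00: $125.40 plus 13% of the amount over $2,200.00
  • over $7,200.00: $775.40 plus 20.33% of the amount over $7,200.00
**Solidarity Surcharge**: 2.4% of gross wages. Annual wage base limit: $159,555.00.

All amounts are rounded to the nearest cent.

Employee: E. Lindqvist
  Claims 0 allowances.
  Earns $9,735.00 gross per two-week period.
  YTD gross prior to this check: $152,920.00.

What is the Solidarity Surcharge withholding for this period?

$159.24

Solidarity Surcharge: cap $159,555.00 − YTD $152,920.00 = $6,635.00 subject; 2.4% × $6,635.00 = $159.24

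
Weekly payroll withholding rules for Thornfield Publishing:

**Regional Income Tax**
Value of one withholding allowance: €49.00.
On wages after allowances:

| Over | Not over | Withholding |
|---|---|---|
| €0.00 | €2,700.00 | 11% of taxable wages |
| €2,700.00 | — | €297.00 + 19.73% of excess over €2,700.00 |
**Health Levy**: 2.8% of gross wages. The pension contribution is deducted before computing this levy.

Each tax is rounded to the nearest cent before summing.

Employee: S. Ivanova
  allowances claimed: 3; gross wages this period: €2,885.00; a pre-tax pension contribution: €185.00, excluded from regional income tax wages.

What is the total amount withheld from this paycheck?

Regional Income Tax: taxable = €2,885.00 − €185.00 − 3×€49.00 = €2,553.00
  11% × €2,553.00 = €280.83
Health Levy: 2.8% × €2,700.00 = €75.60
Total: €280.83 + €75.60 = €356.43

€356.43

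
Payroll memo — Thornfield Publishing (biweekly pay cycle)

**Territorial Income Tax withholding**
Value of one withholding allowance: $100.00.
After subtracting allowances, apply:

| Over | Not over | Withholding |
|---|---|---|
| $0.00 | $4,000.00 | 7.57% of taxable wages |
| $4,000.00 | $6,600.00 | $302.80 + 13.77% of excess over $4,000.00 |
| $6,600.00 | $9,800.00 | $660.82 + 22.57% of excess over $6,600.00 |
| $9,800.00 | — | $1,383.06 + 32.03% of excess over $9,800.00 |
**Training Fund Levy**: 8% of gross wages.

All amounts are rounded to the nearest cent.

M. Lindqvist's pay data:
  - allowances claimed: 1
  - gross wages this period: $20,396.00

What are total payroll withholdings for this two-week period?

Territorial Income Tax: taxable = $20,396.00 − 1×$100.00 = $20,296.00
  $1,383.06 + 32.03% × ($20,296.00 − $9,800.00) = $1,383.06 + 32.03% × $10,496.00 = $4,744.93
Training Fund Levy: 8% × $20,396.00 = $1,631.68
Total: $4,744.93 + $1,631.68 = $6,376.61

$6,376.61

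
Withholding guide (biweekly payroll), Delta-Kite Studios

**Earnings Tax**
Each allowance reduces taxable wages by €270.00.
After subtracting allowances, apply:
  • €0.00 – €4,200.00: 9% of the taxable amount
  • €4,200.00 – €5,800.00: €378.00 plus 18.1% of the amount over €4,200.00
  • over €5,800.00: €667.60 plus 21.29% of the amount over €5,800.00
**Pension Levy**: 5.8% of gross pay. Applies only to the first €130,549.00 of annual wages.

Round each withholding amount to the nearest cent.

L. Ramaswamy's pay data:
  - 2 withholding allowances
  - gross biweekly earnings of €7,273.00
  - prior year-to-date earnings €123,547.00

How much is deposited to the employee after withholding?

Earnings Tax: taxable = €7,273.00 − 2×€270.00 = €6,733.00
  €667.60 + 21.29% × (€6,733.00 − €5,800.00) = €667.60 + 21.29% × €933.00 = €866.24
Pension Levy: cap €130,549.00 − YTD €123,547.00 = €7,002.00 subject; 5.8% × €7,002.00 = €406.12
Total withheld: €866.24 + €406.12 = €1,272.36
Net pay: €7,273.00 − €1,272.36 = €6,000.64

€6,000.64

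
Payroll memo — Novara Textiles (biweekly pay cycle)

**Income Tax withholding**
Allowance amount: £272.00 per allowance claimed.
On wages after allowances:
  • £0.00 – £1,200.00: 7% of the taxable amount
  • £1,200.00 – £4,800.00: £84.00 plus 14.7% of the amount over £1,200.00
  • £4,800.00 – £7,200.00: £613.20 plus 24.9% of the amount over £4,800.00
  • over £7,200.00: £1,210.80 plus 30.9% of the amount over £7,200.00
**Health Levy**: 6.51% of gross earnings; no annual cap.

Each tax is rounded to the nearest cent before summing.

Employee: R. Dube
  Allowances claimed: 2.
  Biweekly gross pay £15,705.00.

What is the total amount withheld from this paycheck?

£4,693.15

Income Tax: taxable = £15,705.00 − 2×£272.00 = £15,161.00
  £1,210.80 + 30.9% × (£15,161.00 − £7,200.00) = £1,210.80 + 30.9% × £7,961.00 = £3,670.75
Health Levy: 6.51% × £15,705.00 = £1,022.40
Total: £3,670.75 + £1,022.40 = £4,693.15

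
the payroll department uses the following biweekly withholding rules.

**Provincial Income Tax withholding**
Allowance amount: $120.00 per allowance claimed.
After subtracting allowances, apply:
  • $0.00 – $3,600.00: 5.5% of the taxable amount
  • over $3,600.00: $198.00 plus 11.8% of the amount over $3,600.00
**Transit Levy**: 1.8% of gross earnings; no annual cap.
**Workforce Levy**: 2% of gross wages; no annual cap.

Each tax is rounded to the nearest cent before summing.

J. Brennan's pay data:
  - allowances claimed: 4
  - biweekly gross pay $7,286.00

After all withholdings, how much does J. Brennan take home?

$6,432.82

Provincial Income Tax: taxable = $7,286.00 − 4×$120.00 = $6,806.00
  $198.00 + 11.8% × ($6,806.00 − $3,600.00) = $198.00 + 11.8% × $3,206.00 = $576.31
Transit Levy: 1.8% × $7,286.00 = $131.15
Workforce Levy: 2% × $7,286.00 = $145.72
Total withheld: $576.31 + $131.15 + $145.72 = $853.18
Net pay: $7,286.00 − $853.18 = $6,432.82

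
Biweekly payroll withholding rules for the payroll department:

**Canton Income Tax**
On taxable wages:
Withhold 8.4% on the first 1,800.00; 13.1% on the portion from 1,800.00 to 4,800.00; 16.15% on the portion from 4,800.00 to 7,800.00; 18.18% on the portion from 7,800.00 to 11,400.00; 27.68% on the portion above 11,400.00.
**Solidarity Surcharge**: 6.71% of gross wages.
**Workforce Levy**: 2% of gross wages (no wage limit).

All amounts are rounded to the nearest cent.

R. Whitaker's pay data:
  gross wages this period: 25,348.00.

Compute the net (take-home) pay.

17,596.20

Canton Income Tax: taxable = 25,348.00
  1,683.18 + 27.68% × (25,348.00 − 11,400.00) = 1,683.18 + 27.68% × 13,948.00 = 5,543.99
Solidarity Surcharge: 6.71% × 25,348.00 = 1,700.85
Workforce Levy: 2% × 25,348.00 = 506.96
Total withheld: 5,543.99 + 1,700.85 + 506.96 = 7,751.80
Net pay: 25,348.00 − 7,751.80 = 17,596.20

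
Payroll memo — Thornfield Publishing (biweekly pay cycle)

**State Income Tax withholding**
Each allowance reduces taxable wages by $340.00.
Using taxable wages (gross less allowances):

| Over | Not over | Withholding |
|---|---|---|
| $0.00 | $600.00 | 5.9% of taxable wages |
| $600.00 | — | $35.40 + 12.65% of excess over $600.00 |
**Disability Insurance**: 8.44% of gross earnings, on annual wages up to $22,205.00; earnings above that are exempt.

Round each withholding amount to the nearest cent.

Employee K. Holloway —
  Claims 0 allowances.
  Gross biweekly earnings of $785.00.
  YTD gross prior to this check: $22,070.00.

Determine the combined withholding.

$70.19

State Income Tax: taxable = $785.00
  $35.40 + 12.65% × ($785.00 − $600.00) = $35.40 + 12.65% × $185.00 = $58.80
Disability Insurance: cap $22,205.00 − YTD $22,070.00 = $135.00 subject; 8.44% × $135.00 = $11.39
Total: $58.80 + $11.39 = $70.19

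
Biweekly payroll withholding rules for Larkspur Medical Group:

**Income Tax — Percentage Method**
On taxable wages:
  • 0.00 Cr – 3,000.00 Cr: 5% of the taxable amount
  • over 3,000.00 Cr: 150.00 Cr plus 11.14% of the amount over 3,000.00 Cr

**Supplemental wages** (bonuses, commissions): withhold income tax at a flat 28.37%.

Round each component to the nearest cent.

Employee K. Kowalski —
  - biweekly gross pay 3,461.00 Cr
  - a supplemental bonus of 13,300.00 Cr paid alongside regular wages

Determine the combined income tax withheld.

Income Tax: taxable = 3,461.00 Cr
  150.00 Cr + 11.14% × (3,461.00 Cr − 3,000.00 Cr) = 150.00 Cr + 11.14% × 461.00 Cr = 201.36 Cr
Supplemental (28.37% flat on bonus): 28.37% × 13,300.00 Cr = 3,773.21 Cr
Total income tax: 201.36 Cr + 3,773.21 Cr = 3,974.57 Cr

3,974.57 Cr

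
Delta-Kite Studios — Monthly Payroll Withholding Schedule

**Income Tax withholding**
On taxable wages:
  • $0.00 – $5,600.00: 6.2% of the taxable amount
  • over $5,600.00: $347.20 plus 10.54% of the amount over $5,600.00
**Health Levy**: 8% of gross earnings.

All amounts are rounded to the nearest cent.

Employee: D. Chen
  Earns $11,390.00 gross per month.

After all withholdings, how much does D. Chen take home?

$9,521.33

Income Tax: taxable = $11,390.00
  $347.20 + 10.54% × ($11,390.00 − $5,600.00) = $347.20 + 10.54% × $5,790.00 = $957.47
Health Levy: 8% × $11,390.00 = $911.20
Total withheld: $957.47 + $911.20 = $1,868.67
Net pay: $11,390.00 − $1,868.67 = $9,521.33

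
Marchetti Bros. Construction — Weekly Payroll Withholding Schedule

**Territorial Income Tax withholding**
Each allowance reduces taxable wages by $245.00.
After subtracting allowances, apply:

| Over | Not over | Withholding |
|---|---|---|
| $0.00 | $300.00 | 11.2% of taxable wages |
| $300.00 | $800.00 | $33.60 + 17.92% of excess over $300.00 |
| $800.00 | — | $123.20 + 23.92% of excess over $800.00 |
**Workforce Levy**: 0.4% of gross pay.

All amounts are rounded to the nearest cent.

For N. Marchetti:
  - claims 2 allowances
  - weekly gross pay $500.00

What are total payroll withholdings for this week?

Territorial Income Tax: taxable = $500.00 − 2×$245.00 = $10.00
  11.2% × $10.00 = $1.12
Workforce Levy: 0.4% × $500.00 = $2.00
Total: $1.12 + $2.00 = $3.12

$3.12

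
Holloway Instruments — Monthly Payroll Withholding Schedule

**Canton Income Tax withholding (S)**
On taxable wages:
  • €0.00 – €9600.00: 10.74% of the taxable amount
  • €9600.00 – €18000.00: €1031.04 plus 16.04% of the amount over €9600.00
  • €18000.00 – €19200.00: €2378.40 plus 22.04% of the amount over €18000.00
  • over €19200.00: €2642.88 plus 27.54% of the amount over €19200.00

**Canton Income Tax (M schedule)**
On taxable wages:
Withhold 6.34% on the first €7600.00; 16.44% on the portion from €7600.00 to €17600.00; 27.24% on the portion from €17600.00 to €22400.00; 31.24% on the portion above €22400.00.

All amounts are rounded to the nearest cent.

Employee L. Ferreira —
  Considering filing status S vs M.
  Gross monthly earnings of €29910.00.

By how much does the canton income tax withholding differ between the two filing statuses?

Canton Income Tax (S): taxable = €29910.00
  €2642.88 + 27.54% × (€29910.00 − €19200.00) = €2642.88 + 27.54% × €10710.00 = €5592.41
Canton Income Tax (M): taxable = €29910.00
  €3433.36 + 31.24% × (€29910.00 − €22400.00) = €3433.36 + 31.24% × €7510.00 = €5779.48
Difference: |€5592.41 − €5779.48| = €187.07 (higher under M)

€187.07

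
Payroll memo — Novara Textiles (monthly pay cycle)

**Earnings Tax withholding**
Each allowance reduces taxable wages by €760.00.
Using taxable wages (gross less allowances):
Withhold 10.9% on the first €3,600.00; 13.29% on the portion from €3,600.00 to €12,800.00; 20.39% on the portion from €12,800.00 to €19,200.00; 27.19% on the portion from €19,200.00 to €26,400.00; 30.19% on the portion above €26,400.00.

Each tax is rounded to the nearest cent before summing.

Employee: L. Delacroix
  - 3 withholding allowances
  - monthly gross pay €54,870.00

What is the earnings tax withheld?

Earnings Tax: taxable = €54,870.00 − 3×€760.00 = €52,590.00
  €4,877.72 + 30.19% × (€52,590.00 − €26,400.00) = €4,877.72 + 30.19% × €26,190.00 = €12,784.48

€12,784.48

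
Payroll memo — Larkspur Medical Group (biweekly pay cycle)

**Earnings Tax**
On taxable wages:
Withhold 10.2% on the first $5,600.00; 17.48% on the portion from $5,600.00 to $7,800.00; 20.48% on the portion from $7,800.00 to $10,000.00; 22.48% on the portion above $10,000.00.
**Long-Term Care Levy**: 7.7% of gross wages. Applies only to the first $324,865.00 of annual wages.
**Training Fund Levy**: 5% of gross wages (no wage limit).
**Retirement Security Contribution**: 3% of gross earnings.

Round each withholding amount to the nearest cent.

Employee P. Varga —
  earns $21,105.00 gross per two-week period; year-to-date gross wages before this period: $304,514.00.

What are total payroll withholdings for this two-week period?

Earnings Tax: taxable = $21,105.00
  $1,406.32 + 22.48% × ($21,105.00 − $10,000.00) = $1,406.32 + 22.48% × $11,105.00 = $3,902.72
Long-Term Care Levy: cap $324,865.00 − YTD $304,514.00 = $20,351.00 subject; 7.7% × $20,351.00 = $1,567.03
Training Fund Levy: 5% × $21,105.00 = $1,055.25
Retirement Security Contribution: 3% × $21,105.00 = $633.15
Total: $3,902.72 + $1,567.03 + $1,055.25 + $633.15 = $7,158.15

$7,158.15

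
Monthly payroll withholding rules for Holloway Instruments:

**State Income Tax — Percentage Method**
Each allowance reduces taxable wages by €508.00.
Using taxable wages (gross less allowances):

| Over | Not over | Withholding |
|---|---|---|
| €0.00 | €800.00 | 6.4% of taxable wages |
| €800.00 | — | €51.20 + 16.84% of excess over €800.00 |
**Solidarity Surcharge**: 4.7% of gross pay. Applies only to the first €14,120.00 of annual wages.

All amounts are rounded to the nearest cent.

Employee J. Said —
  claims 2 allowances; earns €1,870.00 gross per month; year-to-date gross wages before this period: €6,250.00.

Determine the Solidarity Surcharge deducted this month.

€87.89

Solidarity Surcharge: 4.7% × €1,870.00 = €87.89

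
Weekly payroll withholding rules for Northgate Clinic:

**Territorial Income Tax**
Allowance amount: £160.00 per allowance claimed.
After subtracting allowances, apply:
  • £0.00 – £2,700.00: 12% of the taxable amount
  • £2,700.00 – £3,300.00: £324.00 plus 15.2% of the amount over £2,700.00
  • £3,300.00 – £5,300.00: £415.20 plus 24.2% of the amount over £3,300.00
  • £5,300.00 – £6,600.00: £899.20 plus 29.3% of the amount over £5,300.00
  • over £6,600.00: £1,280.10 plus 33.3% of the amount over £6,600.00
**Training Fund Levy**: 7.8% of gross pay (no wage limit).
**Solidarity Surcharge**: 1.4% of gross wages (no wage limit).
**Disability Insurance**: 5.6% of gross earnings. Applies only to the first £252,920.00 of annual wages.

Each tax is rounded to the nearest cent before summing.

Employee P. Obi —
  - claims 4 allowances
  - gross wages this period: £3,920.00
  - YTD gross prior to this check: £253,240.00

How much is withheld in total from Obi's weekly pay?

£772.80

Territorial Income Tax: taxable = £3,920.00 − 4×£160.00 = £3,280.00
  £324.00 + 15.2% × (£3,280.00 − £2,700.00) = £324.00 + 15.2% × £580.00 = £412.16
Training Fund Levy: 7.8% × £3,920.00 = £305.76
Solidarity Surcharge: 1.4% × £3,920.00 = £54.88
Disability Insurance: YTD £253,240.00 ≥ cap £252,920.00 → £0.00
Total: £412.16 + £305.76 + £54.88 + £0.00 = £772.80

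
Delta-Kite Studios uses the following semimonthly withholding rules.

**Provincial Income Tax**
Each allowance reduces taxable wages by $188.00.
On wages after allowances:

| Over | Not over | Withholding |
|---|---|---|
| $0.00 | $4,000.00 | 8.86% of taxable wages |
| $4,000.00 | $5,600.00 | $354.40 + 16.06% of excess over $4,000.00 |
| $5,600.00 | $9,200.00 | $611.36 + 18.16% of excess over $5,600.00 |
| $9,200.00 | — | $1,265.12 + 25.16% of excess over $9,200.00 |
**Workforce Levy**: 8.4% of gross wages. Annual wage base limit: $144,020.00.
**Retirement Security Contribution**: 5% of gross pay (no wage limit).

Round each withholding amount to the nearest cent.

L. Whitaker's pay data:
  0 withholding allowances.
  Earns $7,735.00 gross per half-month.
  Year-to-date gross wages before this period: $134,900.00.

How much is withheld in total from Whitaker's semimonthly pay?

Provincial Income Tax: taxable = $7,735.00
  $611.36 + 18.16% × ($7,735.00 − $5,600.00) = $611.36 + 18.16% × $2,135.00 = $999.08
Workforce Levy: 8.4% × $7,735.00 = $649.74
Retirement Security Contribution: 5% × $7,735.00 = $386.75
Total: $999.08 + $649.74 + $386.75 = $2,035.57

$2,035.57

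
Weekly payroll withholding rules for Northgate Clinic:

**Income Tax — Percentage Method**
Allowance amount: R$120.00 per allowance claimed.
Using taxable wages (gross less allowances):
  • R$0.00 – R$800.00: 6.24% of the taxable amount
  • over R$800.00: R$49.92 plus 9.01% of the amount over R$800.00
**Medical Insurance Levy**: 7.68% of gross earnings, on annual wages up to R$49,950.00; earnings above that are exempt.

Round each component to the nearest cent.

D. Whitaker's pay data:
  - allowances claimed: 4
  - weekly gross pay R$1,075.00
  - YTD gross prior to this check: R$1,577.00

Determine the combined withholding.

Income Tax: taxable = R$1,075.00 − 4×R$120.00 = R$595.00
  6.24% × R$595.00 = R$37.13
Medical Insurance Levy: 7.68% × R$1,075.00 = R$82.56
Total: R$37.13 + R$82.56 = R$119.69

R$119.69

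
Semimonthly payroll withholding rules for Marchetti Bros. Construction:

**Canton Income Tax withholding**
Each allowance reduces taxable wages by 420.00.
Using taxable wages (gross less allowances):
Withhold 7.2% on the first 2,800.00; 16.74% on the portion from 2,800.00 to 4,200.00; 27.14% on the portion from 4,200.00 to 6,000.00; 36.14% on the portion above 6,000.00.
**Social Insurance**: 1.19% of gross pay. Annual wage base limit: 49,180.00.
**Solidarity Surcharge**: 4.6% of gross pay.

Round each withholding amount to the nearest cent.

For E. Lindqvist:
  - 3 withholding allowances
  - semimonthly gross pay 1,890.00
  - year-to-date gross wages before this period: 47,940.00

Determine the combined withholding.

147.06

Canton Income Tax: taxable = 1,890.00 − 3×420.00 = 630.00
  7.2% × 630.00 = 45.36
Social Insurance: cap 49,180.00 − YTD 47,940.00 = 1,240.00 subject; 1.19% × 1,240.00 = 14.76
Solidarity Surcharge: 4.6% × 1,890.00 = 86.94
Total: 45.36 + 14.76 + 86.94 = 147.06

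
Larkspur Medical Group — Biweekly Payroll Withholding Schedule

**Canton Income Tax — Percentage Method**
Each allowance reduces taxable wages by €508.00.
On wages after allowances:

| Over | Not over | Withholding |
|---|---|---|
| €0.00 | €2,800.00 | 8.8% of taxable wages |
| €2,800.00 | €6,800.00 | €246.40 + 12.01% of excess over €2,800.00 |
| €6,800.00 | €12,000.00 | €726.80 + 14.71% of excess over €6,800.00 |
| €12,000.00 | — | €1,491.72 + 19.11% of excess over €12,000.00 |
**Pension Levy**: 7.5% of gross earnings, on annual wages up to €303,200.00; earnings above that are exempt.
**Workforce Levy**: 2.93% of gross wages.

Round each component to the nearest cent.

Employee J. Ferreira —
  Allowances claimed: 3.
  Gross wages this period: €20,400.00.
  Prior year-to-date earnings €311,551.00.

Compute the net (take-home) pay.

€16,996.56

Canton Income Tax: taxable = €20,400.00 − 3×€508.00 = €18,876.00
  €1,491.72 + 19.11% × (€18,876.00 − €12,000.00) = €1,491.72 + 19.11% × €6,876.00 = €2,805.72
Pension Levy: YTD €311,551.00 ≥ cap €303,200.00 → €0.00
Workforce Levy: 2.93% × €20,400.00 = €597.72
Total withheld: €2,805.72 + €0.00 + €597.72 = €3,403.44
Net pay: €20,400.00 − €3,403.44 = €16,996.56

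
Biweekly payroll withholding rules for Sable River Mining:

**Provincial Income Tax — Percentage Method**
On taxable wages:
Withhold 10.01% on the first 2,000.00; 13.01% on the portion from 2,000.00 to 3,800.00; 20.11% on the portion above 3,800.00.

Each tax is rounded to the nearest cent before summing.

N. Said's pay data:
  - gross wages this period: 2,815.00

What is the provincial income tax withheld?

Provincial Income Tax: taxable = 2,815.00
  200.20 + 13.01% × (2,815.00 − 2,000.00) = 200.20 + 13.01% × 815.00 = 306.23

306.23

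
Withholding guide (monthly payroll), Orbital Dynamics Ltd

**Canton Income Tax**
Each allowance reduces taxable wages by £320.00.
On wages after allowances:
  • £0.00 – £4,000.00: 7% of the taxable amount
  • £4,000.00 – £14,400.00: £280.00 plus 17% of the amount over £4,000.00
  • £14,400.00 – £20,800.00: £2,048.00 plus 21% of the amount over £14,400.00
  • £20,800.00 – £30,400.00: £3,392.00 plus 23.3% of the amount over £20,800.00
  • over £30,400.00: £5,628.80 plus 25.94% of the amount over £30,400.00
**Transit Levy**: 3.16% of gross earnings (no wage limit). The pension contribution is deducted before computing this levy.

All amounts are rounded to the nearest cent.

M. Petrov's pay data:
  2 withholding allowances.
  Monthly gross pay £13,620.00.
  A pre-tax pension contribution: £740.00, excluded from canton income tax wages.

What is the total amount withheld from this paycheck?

Canton Income Tax: taxable = £13,620.00 − £740.00 − 2×£320.00 = £12,240.00
  £280.00 + 17% × (£12,240.00 − £4,000.00) = £280.00 + 17% × £8,240.00 = £1,680.80
Transit Levy: 3.16% × £12,880.00 = £407.01
Total: £1,680.80 + £407.01 = £2,087.81

£2,087.81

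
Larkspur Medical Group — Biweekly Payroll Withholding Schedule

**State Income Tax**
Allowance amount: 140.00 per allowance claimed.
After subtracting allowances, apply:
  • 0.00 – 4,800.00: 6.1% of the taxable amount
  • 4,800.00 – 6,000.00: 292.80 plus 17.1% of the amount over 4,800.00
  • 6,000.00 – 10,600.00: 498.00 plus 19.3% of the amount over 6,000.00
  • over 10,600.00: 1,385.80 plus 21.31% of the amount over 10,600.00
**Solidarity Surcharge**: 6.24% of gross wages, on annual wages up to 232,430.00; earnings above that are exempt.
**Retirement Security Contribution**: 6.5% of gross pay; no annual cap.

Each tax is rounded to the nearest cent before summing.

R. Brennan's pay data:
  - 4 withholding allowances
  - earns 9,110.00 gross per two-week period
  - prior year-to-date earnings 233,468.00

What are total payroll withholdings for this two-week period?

1,582.30

State Income Tax: taxable = 9,110.00 − 4×140.00 = 8,550.00
  498.00 + 19.3% × (8,550.00 − 6,000.00) = 498.00 + 19.3% × 2,550.00 = 990.15
Solidarity Surcharge: YTD 233,468.00 ≥ cap 232,430.00 → 0.00
Retirement Security Contribution: 6.5% × 9,110.00 = 592.15
Total: 990.15 + 0.00 + 592.15 = 1,582.30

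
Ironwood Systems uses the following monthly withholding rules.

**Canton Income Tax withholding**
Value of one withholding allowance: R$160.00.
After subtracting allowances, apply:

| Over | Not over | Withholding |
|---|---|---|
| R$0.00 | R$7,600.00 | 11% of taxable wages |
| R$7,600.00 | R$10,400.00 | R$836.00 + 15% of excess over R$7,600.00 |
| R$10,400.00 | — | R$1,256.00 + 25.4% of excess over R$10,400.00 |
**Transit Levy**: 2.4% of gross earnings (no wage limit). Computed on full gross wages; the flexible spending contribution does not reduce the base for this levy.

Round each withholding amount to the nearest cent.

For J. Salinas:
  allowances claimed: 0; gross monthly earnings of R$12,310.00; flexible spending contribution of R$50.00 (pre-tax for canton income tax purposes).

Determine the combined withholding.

R$2,023.88

Canton Income Tax: taxable = R$12,310.00 − R$50.00 = R$12,260.00
  R$1,256.00 + 25.4% × (R$12,260.00 − R$10,400.00) = R$1,256.00 + 25.4% × R$1,860.00 = R$1,728.44
Transit Levy: 2.4% × R$12,310.00 = R$295.44
Total: R$1,728.44 + R$295.44 = R$2,023.88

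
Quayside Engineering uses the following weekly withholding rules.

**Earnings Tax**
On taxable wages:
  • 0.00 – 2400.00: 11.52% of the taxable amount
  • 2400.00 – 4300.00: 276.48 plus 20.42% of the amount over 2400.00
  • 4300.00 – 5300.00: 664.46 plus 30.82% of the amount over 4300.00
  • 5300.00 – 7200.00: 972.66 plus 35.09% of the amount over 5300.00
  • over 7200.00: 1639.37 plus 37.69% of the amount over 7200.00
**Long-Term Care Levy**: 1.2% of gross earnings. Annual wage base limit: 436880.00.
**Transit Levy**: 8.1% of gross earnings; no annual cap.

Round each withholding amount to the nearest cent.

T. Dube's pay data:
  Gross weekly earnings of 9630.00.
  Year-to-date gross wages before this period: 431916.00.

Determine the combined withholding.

3394.84

Earnings Tax: taxable = 9630.00
  1639.37 + 37.69% × (9630.00 − 7200.00) = 1639.37 + 37.69% × 2430.00 = 2555.24
Long-Term Care Levy: cap 436880.00 − YTD 431916.00 = 4964.00 subject; 1.2% × 4964.00 = 59.57
Transit Levy: 8.1% × 9630.00 = 780.03
Total: 2555.24 + 59.57 + 780.03 = 3394.84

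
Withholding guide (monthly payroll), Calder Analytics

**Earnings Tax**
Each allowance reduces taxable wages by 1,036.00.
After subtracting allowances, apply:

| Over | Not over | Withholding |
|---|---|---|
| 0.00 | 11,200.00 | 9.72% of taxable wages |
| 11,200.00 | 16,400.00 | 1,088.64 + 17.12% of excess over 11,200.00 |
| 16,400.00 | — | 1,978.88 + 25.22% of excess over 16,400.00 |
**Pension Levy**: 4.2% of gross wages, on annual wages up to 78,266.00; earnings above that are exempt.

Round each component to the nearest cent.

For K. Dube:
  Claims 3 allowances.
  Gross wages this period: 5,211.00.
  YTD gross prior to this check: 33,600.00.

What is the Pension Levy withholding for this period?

218.86

Pension Levy: 4.2% × 5,211.00 = 218.86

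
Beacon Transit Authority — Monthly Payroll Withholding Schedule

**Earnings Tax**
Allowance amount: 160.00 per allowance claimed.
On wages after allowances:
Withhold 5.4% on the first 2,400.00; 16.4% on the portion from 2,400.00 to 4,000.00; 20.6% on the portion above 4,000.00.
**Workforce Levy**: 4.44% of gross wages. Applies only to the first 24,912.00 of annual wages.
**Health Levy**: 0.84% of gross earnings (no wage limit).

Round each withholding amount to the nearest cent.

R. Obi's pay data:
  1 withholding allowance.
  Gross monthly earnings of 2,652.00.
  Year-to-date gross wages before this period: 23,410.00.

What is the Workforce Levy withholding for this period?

66.69

Workforce Levy: cap 24,912.00 − YTD 23,410.00 = 1,502.00 subject; 4.44% × 1,502.00 = 66.69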